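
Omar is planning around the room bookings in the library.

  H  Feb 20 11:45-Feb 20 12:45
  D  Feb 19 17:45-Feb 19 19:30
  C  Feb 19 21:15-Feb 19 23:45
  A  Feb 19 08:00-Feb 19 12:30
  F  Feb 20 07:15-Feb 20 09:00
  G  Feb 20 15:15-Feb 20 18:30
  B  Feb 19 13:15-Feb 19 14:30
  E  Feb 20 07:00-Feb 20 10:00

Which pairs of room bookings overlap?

Two intervals overlap when each starts before the other ends.
Sorted by start: A, B, D, C, E, F, H, G.
B starts after A ends, so nothing later overlaps A either.
D starts after B ends, so nothing later overlaps B either.
C starts after D ends, so nothing later overlaps D either.
E starts after C ends, so nothing later overlaps C either.
F starts before E ends → E and F overlap.
H starts after E ends, so nothing later overlaps E either.
H starts after F ends, so nothing later overlaps F either.
G starts after H ends.

E & F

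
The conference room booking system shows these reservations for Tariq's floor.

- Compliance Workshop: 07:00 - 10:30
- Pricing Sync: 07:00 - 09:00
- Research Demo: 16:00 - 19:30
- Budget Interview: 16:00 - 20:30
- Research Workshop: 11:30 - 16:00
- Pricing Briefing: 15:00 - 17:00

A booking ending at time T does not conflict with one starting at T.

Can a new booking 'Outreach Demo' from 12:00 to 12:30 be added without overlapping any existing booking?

Compliance Workshop: ends 10:30 at or before Outreach Demo starts 12:00 → clear.
Pricing Sync: ends 09:00 at or before Outreach Demo starts 12:00 → clear.
Research Workshop: starts 11:30 before Outreach Demo ends 12:30, and ends 16:00 after Outreach Demo starts 12:00 → overlap.
Pricing Briefing: starts 15:00 at or after Outreach Demo ends 12:30 → clear.
Research Demo: starts 16:00 at or after Outreach Demo ends 12:30 → clear.
Budget Interview: starts 16:00 at or after Outreach Demo ends 12:30 → clear.
Outreach Demo overlaps Research Workshop.

No — it overlaps Research Workshop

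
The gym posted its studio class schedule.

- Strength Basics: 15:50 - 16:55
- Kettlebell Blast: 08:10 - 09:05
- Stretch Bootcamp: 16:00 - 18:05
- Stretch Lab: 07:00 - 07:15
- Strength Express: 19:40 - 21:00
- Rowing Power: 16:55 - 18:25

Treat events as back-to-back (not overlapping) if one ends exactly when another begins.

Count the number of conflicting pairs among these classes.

Sorted by start: Stretch Lab, Kettlebell Blast, Strength Basics, Stretch Bootcamp, Rowing Power, Strength Express.
Kettlebell Blast starts after Stretch Lab ends, so nothing later overlaps Stretch Lab either.
Strength Basics starts after Kettlebell Blast ends, so nothing later overlaps Kettlebell Blast either.
Stretch Bootcamp starts before Strength Basics ends → Strength Basics and Stretch Bootcamp overlap.
Rowing Power starts exactly when Strength Basics ends (back-to-back, no overlap), so nothing later overlaps Strength Basics either.
Rowing Power starts before Stretch Bootcamp ends → Stretch Bootcamp and Rowing Power overlap.
Strength Express starts after Stretch Bootcamp ends.
Strength Express starts after Rowing Power ends.
Overlapping pairs: Rowing Power & Stretch Bootcamp, Strength Basics & Stretch Bootcamp — 2 in total.

2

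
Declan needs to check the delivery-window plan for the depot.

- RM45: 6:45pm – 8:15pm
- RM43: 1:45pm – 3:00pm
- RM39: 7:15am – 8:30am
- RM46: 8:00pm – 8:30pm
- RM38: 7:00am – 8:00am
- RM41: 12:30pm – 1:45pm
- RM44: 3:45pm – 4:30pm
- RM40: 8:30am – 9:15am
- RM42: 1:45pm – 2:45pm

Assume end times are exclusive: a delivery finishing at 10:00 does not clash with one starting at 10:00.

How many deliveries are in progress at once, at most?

2

Sort all start/end points and keep a running count:
7:00am start RM38 → 1
7:15am start RM39 → 2
8:00am end RM38 → 1
8:30am end RM39 → 0
8:30am start RM40 → 1
9:15am end RM40 → 0
12:30pm start RM41 → 1
1:45pm end RM41 → 0
1:45pm start RM42 → 1
1:45pm start RM43 → 2
2:45pm end RM42 → 1
3:00pm end RM43 → 0
3:45pm start RM44 → 1
4:30pm end RM44 → 0
6:45pm start RM45 → 1
8:00pm start RM46 → 2
8:15pm end RM45 → 1
8:30pm end RM46 → 0
Peak is 2, at 7:15am (RM38, RM39).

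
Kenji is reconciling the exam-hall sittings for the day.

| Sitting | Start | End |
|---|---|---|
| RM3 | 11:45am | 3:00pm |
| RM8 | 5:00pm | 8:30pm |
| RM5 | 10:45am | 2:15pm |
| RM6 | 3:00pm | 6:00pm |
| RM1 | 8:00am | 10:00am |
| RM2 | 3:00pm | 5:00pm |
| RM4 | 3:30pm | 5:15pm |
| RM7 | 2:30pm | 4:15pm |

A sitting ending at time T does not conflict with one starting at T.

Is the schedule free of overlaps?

No

Sorted by start: RM1, RM5, RM3, RM7, RM2, RM6, RM4, RM8.
RM5 starts after RM1 ends — done with RM1.
RM3 starts before RM5 ends → RM5 and RM3 overlap.
That's a conflict, so the schedule is not conflict-free.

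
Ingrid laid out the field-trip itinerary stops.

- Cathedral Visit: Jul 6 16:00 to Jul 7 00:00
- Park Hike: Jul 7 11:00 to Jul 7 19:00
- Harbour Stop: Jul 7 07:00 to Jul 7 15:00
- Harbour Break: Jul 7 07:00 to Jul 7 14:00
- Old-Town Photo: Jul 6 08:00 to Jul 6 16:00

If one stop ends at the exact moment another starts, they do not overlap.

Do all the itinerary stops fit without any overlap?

Sorted by start: Old-Town Photo, Cathedral Visit, Harbour Break, Harbour Stop, Park Hike.
Cathedral Visit starts exactly when Old-Town Photo ends (back-to-back, no overlap), so Old-Town Photo has no further overlaps.
Harbour Break starts after Cathedral Visit ends, so Cathedral Visit has no further overlaps.
Harbour Stop starts before Harbour Break ends → Harbour Break and Harbour Stop overlap.
That's a conflict, so the schedule is not conflict-free.

No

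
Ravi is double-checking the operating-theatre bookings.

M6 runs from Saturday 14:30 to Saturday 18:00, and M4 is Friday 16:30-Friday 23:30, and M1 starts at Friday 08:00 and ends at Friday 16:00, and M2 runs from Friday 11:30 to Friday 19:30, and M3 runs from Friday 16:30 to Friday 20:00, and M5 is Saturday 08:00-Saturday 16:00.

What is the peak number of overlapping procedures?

3

Walk through starts and ends in time order (an end at T is processed before a start at T):
Friday 08:00 start M1 → 1
Friday 11:30 start M2 → 2
Friday 16:00 end M1 → 1
Friday 16:30 start M3 → 2
Friday 16:30 start M4 → 3
Friday 19:30 end M2 → 2
Friday 20:00 end M3 → 1
Friday 23:30 end M4 → 0
Saturday 08:00 start M5 → 1
Saturday 14:30 start M6 → 2
Saturday 16:00 end M5 → 1
Saturday 18:00 end M6 → 0
Peak is 3, at Friday 16:30 (M2, M3, M4).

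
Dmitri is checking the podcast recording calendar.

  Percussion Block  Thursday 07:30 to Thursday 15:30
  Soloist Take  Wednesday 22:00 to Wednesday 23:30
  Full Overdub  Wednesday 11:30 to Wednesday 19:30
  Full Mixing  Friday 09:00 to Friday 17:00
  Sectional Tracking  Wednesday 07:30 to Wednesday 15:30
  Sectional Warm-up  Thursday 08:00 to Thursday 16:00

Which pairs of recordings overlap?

Sorted by start: Sectional Tracking, Full Overdub, Soloist Take, Percussion Block, Sectional Warm-up, Full Mixing.
Full Overdub starts before Sectional Tracking ends → Sectional Tracking and Full Overdub overlap.
Soloist Take starts after Sectional Tracking ends, so nothing later overlaps Sectional Tracking either.
Soloist Take starts after Full Overdub ends, so nothing later overlaps Full Overdub either.
Percussion Block starts after Soloist Take ends, so nothing later overlaps Soloist Take either.
Sectional Warm-up starts before Percussion Block ends → Percussion Block and Sectional Warm-up overlap.
Full Mixing starts after Percussion Block ends.
Full Mixing starts after Sectional Warm-up ends.

Full Overdub & Sectional Tracking, Percussion Block & Sectional Warm-up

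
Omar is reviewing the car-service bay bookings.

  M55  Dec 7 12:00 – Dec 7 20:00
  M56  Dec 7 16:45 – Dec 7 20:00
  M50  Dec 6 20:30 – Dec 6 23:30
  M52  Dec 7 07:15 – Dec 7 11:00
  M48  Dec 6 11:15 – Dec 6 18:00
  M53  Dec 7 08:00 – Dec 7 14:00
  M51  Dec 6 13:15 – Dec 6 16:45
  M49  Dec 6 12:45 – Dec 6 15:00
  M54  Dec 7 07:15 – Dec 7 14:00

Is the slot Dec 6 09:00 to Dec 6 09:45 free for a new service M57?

M48: starts Dec 6 11:15 at or after M57 ends Dec 6 09:45 → clear.
M49: starts Dec 6 12:45 at or after M57 ends Dec 6 09:45 → clear.
M51: starts Dec 6 13:15 at or after M57 ends Dec 6 09:45 → clear.
M50: starts Dec 6 20:30 at or after M57 ends Dec 6 09:45 → clear.
M52: starts Dec 7 07:15 at or after M57 ends Dec 6 09:45 → clear.
M54: starts Dec 7 07:15 at or after M57 ends Dec 6 09:45 → clear.
M53: starts Dec 7 08:00 at or after M57 ends Dec 6 09:45 → clear.
M55: starts Dec 7 12:00 at or after M57 ends Dec 6 09:45 → clear.
M56: starts Dec 7 16:45 at or after M57 ends Dec 6 09:45 → clear.

Yes — the slot is free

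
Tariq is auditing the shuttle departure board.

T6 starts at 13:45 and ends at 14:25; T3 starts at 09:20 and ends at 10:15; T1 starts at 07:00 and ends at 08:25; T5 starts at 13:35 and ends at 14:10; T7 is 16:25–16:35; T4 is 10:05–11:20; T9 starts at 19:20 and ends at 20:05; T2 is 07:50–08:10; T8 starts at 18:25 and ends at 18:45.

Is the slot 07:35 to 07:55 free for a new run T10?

T1: starts 07:00 before T10 ends 07:55, and ends 08:25 after T10 starts 07:35 → overlap.
T2: starts 07:50 before T10 ends 07:55, and ends 08:10 after T10 starts 07:35 → overlap.
T3: starts 09:20 at or after T10 ends 07:55 → clear.
T4: starts 10:05 at or after T10 ends 07:55 → clear.
T5: starts 13:35 at or after T10 ends 07:55 → clear.
T6: starts 13:45 at or after T10 ends 07:55 → clear.
T7: starts 16:25 at or after T10 ends 07:55 → clear.
T8: starts 18:25 at or after T10 ends 07:55 → clear.
T9: starts 19:20 at or after T10 ends 07:55 → clear.
T10 overlaps T1, T2.

No — it overlaps T1, T2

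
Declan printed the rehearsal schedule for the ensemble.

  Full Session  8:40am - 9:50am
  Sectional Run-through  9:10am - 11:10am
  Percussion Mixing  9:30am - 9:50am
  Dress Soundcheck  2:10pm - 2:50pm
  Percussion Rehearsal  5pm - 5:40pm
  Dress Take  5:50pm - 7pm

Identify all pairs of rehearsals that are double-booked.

Full Session & Percussion Mixing, Full Session & Sectional Run-through, Percussion Mixing & Sectional Run-through

Two intervals overlap when each starts before the other ends.
Sorted by start: Full Session, Sectional Run-through, Percussion Mixing, Dress Soundcheck, Percussion Rehearsal, Dress Take.
Sectional Run-through starts before Full Session ends → Full Session and Sectional Run-through overlap.
Percussion Mixing starts before Full Session ends → Full Session and Percussion Mixing overlap.
Dress Soundcheck starts after Full Session ends, so nothing later overlaps Full Session either.
Percussion Mixing starts before Sectional Run-through ends → Sectional Run-through and Percussion Mixing overlap.
Dress Soundcheck starts after Sectional Run-through ends, so nothing later overlaps Sectional Run-through either.
Dress Soundcheck starts after Percussion Mixing ends, so nothing later overlaps Percussion Mixing either.
Percussion Rehearsal starts after Dress Soundcheck ends, so nothing later overlaps Dress Soundcheck either.
Dress Take starts after Percussion Rehearsal ends.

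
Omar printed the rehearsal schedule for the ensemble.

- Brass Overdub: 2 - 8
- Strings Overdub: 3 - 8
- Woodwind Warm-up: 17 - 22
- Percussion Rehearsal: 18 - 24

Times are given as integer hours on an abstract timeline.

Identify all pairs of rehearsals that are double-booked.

Brass Overdub & Strings Overdub, Percussion Rehearsal & Woodwind Warm-up

Sorted by start: Brass Overdub, Strings Overdub, Woodwind Warm-up, Percussion Rehearsal.
Strings Overdub starts before Brass Overdub ends → Brass Overdub and Strings Overdub overlap.
Woodwind Warm-up starts after Brass Overdub ends — done with Brass Overdub.
Woodwind Warm-up starts after Strings Overdub ends — done with Strings Overdub.
Percussion Rehearsal starts before Woodwind Warm-up ends → Woodwind Warm-up and Percussion Rehearsal overlap.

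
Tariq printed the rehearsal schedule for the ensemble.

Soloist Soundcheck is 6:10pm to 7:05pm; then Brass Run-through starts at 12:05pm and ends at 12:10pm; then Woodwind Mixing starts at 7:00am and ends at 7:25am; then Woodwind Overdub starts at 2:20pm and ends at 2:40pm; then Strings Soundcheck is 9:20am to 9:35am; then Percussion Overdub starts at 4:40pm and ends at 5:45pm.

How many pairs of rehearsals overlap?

0

Sorted by start: Woodwind Mixing, Strings Soundcheck, Brass Run-through, Woodwind Overdub, Percussion Overdub, Soloist Soundcheck.
Strings Soundcheck starts after Woodwind Mixing ends, so nothing later overlaps Woodwind Mixing either.
Brass Run-through starts after Strings Soundcheck ends, so nothing later overlaps Strings Soundcheck either.
Woodwind Overdub starts after Brass Run-through ends, so nothing later overlaps Brass Run-through either.
Percussion Overdub starts after Woodwind Overdub ends, so nothing later overlaps Woodwind Overdub either.
Soloist Soundcheck starts after Percussion Overdub ends.
No pair overlaps.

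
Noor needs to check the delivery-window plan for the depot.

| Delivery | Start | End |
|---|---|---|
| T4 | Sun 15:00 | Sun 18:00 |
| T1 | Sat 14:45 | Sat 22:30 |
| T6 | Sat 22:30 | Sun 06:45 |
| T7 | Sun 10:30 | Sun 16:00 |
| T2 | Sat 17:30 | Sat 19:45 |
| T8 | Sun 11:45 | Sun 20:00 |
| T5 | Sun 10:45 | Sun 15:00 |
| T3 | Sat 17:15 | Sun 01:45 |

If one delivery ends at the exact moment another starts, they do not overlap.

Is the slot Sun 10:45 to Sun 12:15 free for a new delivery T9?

No — it overlaps T5, T7, T8

T1: ends Sat 22:30 at or before T9 starts Sun 10:45 → clear.
T3: ends Sun 01:45 at or before T9 starts Sun 10:45 → clear.
T2: ends Sat 19:45 at or before T9 starts Sun 10:45 → clear.
T6: ends Sun 06:45 at or before T9 starts Sun 10:45 → clear.
T7: starts Sun 10:30 before T9 ends Sun 12:15, and ends Sun 16:00 after T9 starts Sun 10:45 → overlap.
T5: starts Sun 10:45 before T9 ends Sun 12:15, and ends Sun 15:00 after T9 starts Sun 10:45 → overlap.
T8: starts Sun 11:45 before T9 ends Sun 12:15, and ends Sun 20:00 after T9 starts Sun 10:45 → overlap.
T4: starts Sun 15:00 at or after T9 ends Sun 12:15 → clear.
T9 overlaps T5, T7, T8.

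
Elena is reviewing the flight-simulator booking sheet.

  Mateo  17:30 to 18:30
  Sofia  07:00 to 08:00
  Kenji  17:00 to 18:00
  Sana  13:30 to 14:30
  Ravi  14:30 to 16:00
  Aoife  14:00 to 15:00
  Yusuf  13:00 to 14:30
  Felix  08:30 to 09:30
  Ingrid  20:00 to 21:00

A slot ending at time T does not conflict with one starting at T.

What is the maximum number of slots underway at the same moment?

3

Sweep the timeline, counting +1 at each start and −1 at each end (ends before starts at a tie):
07:00 start Sofia → 1
08:00 end Sofia → 0
08:30 start Felix → 1
09:30 end Felix → 0
13:00 start Yusuf → 1
13:30 start Sana → 2
14:00 start Aoife → 3
14:30 end Sana → 2
14:30 end Yusuf → 1
14:30 start Ravi → 2
15:00 end Aoife → 1
16:00 end Ravi → 0
17:00 start Kenji → 1
17:30 start Mateo → 2
18:00 end Kenji → 1
18:30 end Mateo → 0
20:00 start Ingrid → 1
21:00 end Ingrid → 0
Peak is 3, at 14:00 (Aoife, Sana, Yusuf).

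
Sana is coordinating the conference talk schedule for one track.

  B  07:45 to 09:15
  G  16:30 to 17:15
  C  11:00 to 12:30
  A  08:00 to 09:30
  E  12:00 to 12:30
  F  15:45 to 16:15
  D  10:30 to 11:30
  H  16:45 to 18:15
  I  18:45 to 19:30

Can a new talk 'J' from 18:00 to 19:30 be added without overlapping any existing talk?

B: ends 09:15 at or before J starts 18:00 → clear.
A: ends 09:30 at or before J starts 18:00 → clear.
D: ends 11:30 at or before J starts 18:00 → clear.
C: ends 12:30 at or before J starts 18:00 → clear.
E: ends 12:30 at or before J starts 18:00 → clear.
F: ends 16:15 at or before J starts 18:00 → clear.
G: ends 17:15 at or before J starts 18:00 → clear.
H: starts 16:45 before J ends 19:30, and ends 18:15 after J starts 18:00 → overlap.
I: starts 18:45 before J ends 19:30, and ends 19:30 after J starts 18:00 → overlap.
J overlaps H, I.

No — it overlaps H, I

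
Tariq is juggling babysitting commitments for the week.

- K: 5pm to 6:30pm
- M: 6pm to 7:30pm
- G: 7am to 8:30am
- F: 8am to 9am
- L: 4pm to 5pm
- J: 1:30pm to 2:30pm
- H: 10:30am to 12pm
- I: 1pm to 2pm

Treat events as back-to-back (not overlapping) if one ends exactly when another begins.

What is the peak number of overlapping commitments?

2

Sweep the timeline, counting +1 at each start and −1 at each end (ends before starts at a tie):
7am start G → 1
8am start F → 2
8:30am end G → 1
9am end F → 0
10:30am start H → 1
12pm end H → 0
1pm start I → 1
1:30pm start J → 2
2pm end I → 1
2:30pm end J → 0
4pm start L → 1
5pm end L → 0
5pm start K → 1
6pm start M → 2
6:30pm end K → 1
7:30pm end M → 0
Peak is 2, at 8am (F, G).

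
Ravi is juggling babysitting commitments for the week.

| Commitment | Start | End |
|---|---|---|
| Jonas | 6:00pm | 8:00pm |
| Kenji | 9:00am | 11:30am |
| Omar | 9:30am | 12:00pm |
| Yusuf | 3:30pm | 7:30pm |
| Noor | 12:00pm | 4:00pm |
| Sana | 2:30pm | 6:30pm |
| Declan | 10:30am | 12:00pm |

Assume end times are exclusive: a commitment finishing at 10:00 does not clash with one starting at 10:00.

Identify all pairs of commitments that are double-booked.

Declan & Kenji, Declan & Omar, Jonas & Sana, Jonas & Yusuf, Kenji & Omar, Noor & Sana, Noor & Yusuf, Sana & Yusuf

Check each pair: they overlap iff neither finishes before the other starts.
Sorted by start: Kenji, Omar, Declan, Noor, Sana, Yusuf, Jonas.
Omar starts before Kenji ends → Kenji and Omar overlap.
Declan starts before Kenji ends → Kenji and Declan overlap.
Noor starts after Kenji ends, so nothing later overlaps Kenji either.
Declan starts before Omar ends → Omar and Declan overlap.
Noor starts exactly when Omar ends (back-to-back, no overlap), so nothing later overlaps Omar either.
Noor starts exactly when Declan ends (back-to-back, no overlap), so nothing later overlaps Declan either.
Sana starts before Noor ends → Noor and Sana overlap.
Yusuf starts before Noor ends → Noor and Yusuf overlap.
Jonas starts after Noor ends.
Yusuf starts before Sana ends → Sana and Yusuf overlap.
Jonas starts before Sana ends → Sana and Jonas overlap.
Jonas starts before Yusuf ends → Yusuf and Jonas overlap.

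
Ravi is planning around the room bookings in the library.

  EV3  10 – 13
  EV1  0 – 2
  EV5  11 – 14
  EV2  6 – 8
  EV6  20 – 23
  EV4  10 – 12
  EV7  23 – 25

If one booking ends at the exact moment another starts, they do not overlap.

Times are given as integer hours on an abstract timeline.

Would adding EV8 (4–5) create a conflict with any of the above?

No — it doesn't clash with anything

EV1: ends 2 at or before EV8 starts 4 → clear.
EV2: starts 6 at or after EV8 ends 5 → clear.
EV3: starts 10 at or after EV8 ends 5 → clear.
EV4: starts 10 at or after EV8 ends 5 → clear.
EV5: starts 11 at or after EV8 ends 5 → clear.
EV6: starts 20 at or after EV8 ends 5 → clear.
EV7: starts 23 at or after EV8 ends 5 → clear.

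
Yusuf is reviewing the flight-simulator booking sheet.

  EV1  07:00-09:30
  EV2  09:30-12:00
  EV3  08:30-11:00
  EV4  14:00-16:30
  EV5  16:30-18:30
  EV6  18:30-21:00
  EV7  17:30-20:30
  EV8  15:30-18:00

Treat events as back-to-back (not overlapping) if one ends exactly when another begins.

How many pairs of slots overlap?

7

Sorted by start: EV1, EV3, EV2, EV4, EV8, EV5, EV7, EV6.
EV3 starts before EV1 ends → EV1 and EV3 overlap.
EV2 starts exactly when EV1 ends (back-to-back, no overlap), so nothing later overlaps EV1 either.
EV2 starts before EV3 ends → EV3 and EV2 overlap.
EV4 starts after EV3 ends, so nothing later overlaps EV3 either.
EV4 starts after EV2 ends, so nothing later overlaps EV2 either.
EV8 starts before EV4 ends → EV4 and EV8 overlap.
EV5 starts exactly when EV4 ends (back-to-back, no overlap), so nothing later overlaps EV4 either.
EV5 starts before EV8 ends → EV8 and EV5 overlap.
EV7 starts before EV8 ends → EV8 and EV7 overlap.
EV6 starts after EV8 ends.
EV7 starts before EV5 ends → EV5 and EV7 overlap.
EV6 starts exactly when EV5 ends (back-to-back, no overlap).
EV6 starts before EV7 ends → EV7 and EV6 overlap.
Overlapping pairs: EV1 & EV3, EV2 & EV3, EV4 & EV8, EV5 & EV7, EV5 & EV8, EV6 & EV7, EV7 & EV8 — 7 in total.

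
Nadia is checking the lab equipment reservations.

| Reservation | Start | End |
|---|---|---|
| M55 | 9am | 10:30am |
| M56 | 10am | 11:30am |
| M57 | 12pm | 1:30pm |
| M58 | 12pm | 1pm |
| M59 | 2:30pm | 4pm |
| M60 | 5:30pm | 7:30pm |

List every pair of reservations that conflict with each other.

M55 & M56, M57 & M58

Check each pair: they overlap iff neither finishes before the other starts.
Sorted by start: M55, M56, M57, M58, M59, M60.
M56 starts before M55 ends → M55 and M56 overlap.
M57 starts after M55 ends, so nothing later overlaps M55 either.
M57 starts after M56 ends, so nothing later overlaps M56 either.
M58 starts before M57 ends → M57 and M58 overlap.
M59 starts after M57 ends, so nothing later overlaps M57 either.
M59 starts after M58 ends, so nothing later overlaps M58 either.
M60 starts after M59 ends.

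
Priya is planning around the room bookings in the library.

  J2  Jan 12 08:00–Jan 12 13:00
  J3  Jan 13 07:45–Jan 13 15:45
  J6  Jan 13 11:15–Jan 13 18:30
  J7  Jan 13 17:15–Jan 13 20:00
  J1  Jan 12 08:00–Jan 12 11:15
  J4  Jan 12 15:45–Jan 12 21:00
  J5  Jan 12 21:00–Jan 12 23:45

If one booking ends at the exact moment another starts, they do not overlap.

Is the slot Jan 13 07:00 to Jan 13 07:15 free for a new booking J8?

Yes — the slot is free

J1: ends Jan 12 11:15 at or before J8 starts Jan 13 07:00 → clear.
J2: ends Jan 12 13:00 at or before J8 starts Jan 13 07:00 → clear.
J4: ends Jan 12 21:00 at or before J8 starts Jan 13 07:00 → clear.
J5: ends Jan 12 23:45 at or before J8 starts Jan 13 07:00 → clear.
J3: starts Jan 13 07:45 at or after J8 ends Jan 13 07:15 → clear.
J6: starts Jan 13 11:15 at or after J8 ends Jan 13 07:15 → clear.
J7: starts Jan 13 17:15 at or after J8 ends Jan 13 07:15 → clear.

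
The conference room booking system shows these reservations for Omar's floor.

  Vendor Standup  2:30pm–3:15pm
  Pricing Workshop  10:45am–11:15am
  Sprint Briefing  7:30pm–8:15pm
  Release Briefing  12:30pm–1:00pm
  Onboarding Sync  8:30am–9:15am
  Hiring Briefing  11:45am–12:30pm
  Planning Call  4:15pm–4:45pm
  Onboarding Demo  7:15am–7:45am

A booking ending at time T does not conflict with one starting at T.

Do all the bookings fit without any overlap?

Yes

Sorted by start: Onboarding Demo, Onboarding Sync, Pricing Workshop, Hiring Briefing, Release Briefing, Vendor Standup, Planning Call, Sprint Briefing.
Onboarding Sync starts after Onboarding Demo ends, so nothing later overlaps Onboarding Demo either.
Pricing Workshop starts after Onboarding Sync ends, so nothing later overlaps Onboarding Sync either.
Hiring Briefing starts after Pricing Workshop ends, so nothing later overlaps Pricing Workshop either.
Release Briefing starts exactly when Hiring Briefing ends (back-to-back, no overlap), so nothing later overlaps Hiring Briefing either.
Vendor Standup starts after Release Briefing ends, so nothing later overlaps Release Briefing either.
Planning Call starts after Vendor Standup ends, so nothing later overlaps Vendor Standup either.
Sprint Briefing starts after Planning Call ends.
Every pair is clear; the schedule has no overlaps.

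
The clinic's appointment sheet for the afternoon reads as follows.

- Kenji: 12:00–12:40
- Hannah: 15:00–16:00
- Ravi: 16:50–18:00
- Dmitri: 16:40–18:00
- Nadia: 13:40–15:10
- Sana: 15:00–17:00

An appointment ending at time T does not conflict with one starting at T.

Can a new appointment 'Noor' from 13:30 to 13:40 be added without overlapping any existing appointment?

Yes — the slot is free

Kenji: ends 12:40 at or before Noor starts 13:30 → clear.
Nadia: starts 13:40 at or after Noor ends 13:40 → clear.
Hannah: starts 15:00 at or after Noor ends 13:40 → clear.
Sana: starts 15:00 at or after Noor ends 13:40 → clear.
Dmitri: starts 16:40 at or after Noor ends 13:40 → clear.
Ravi: starts 16:50 at or after Noor ends 13:40 → clear.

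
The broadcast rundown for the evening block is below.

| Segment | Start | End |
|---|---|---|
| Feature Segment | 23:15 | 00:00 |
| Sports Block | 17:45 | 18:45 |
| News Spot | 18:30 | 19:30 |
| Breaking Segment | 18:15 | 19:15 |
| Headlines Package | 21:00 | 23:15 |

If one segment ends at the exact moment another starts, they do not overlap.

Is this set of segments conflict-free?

No

Check each pair: they overlap iff neither finishes before the other starts.
Sorted by start: Sports Block, Breaking Segment, News Spot, Headlines Package, Feature Segment.
Breaking Segment starts before Sports Block ends → Sports Block and Breaking Segment overlap.
That's a conflict, so the schedule is not conflict-free.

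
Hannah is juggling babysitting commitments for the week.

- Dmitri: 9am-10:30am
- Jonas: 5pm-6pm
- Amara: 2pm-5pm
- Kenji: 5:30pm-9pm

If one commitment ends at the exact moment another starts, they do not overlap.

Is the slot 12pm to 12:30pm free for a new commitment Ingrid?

Yes — the slot is free

Dmitri: ends 10:30am at or before Ingrid starts 12pm → clear.
Amara: starts 2pm at or after Ingrid ends 12:30pm → clear.
Jonas: starts 5pm at or after Ingrid ends 12:30pm → clear.
Kenji: starts 5:30pm at or after Ingrid ends 12:30pm → clear.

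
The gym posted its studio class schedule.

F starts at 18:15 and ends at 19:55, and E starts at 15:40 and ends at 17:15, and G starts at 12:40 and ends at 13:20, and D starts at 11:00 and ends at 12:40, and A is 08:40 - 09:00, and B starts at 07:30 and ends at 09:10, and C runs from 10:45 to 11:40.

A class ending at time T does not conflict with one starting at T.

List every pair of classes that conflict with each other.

Two intervals overlap when each starts before the other ends.
Sorted by start: B, A, C, D, G, E, F.
A starts before B ends → B and A overlap.
C starts after B ends, so nothing later overlaps B either.
C starts after A ends, so nothing later overlaps A either.
D starts before C ends → C and D overlap.
G starts after C ends, so nothing later overlaps C either.
G starts exactly when D ends (back-to-back, no overlap), so nothing later overlaps D either.
E starts after G ends, so nothing later overlaps G either.
F starts after E ends.

A & B, C & D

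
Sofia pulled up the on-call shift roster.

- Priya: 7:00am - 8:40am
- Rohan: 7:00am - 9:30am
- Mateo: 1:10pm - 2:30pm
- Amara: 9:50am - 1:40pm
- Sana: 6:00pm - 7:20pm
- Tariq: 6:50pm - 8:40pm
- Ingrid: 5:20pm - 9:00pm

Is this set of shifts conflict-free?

No

Sorted by start: Priya, Rohan, Amara, Mateo, Ingrid, Sana, Tariq.
Rohan starts before Priya ends → Priya and Rohan overlap.
That's a conflict, so the schedule is not conflict-free.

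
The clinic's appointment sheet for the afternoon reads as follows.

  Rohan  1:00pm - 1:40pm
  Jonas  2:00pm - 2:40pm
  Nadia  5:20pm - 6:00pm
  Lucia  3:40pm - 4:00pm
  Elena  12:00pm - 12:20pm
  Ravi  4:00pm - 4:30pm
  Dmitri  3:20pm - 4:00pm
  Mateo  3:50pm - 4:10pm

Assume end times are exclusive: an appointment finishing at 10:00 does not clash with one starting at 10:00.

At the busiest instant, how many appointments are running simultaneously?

Walk through starts and ends in time order (an end at T is processed before a start at T):
12:00pm start Elena → 1
12:20pm end Elena → 0
1:00pm start Rohan → 1
1:40pm end Rohan → 0
2:00pm start Jonas → 1
2:40pm end Jonas → 0
3:20pm start Dmitri → 1
3:40pm start Lucia → 2
3:50pm start Mateo → 3
4:00pm end Dmitri → 2
4:00pm end Lucia → 1
4:00pm start Ravi → 2
4:10pm end Mateo → 1
4:30pm end Ravi → 0
5:20pm start Nadia → 1
6:00pm end Nadia → 0
Peak is 3, at 3:50pm (Dmitri, Lucia, Mateo).

3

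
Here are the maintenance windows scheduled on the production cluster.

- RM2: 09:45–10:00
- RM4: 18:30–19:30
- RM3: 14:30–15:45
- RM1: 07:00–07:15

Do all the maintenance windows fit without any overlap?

Yes

Sorted by start: RM1, RM2, RM3, RM4.
RM2 starts after RM1 ends; RM1 is clear from here.
RM3 starts after RM2 ends; RM2 is clear from here.
RM4 starts after RM3 ends.
Every pair is clear; the schedule has no overlaps.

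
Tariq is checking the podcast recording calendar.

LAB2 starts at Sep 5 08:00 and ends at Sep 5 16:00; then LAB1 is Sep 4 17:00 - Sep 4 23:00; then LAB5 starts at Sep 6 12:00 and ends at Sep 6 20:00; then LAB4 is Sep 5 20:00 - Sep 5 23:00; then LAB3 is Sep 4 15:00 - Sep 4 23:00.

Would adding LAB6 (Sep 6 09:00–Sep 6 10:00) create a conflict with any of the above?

LAB3: ends Sep 4 23:00 at or before LAB6 starts Sep 6 09:00 → clear.
LAB1: ends Sep 4 23:00 at or before LAB6 starts Sep 6 09:00 → clear.
LAB2: ends Sep 5 16:00 at or before LAB6 starts Sep 6 09:00 → clear.
LAB4: ends Sep 5 23:00 at or before LAB6 starts Sep 6 09:00 → clear.
LAB5: starts Sep 6 12:00 at or after LAB6 ends Sep 6 10:00 → clear.

No — it doesn't clash with anything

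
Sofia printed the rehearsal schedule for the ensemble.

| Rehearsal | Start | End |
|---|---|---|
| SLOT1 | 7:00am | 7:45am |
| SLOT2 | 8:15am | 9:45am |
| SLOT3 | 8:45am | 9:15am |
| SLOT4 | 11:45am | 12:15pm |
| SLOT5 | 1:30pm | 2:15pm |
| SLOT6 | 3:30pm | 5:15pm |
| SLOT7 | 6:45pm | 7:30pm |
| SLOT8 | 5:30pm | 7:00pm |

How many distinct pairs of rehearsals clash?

Two intervals overlap when each starts before the other ends.
Sorted by start: SLOT1, SLOT2, SLOT3, SLOT4, SLOT5, SLOT6, SLOT8, SLOT7.
SLOT2 starts after SLOT1 ends, so SLOT1 has no further overlaps.
SLOT3 starts before SLOT2 ends → SLOT2 and SLOT3 overlap.
SLOT4 starts after SLOT2 ends, so SLOT2 has no further overlaps.
SLOT4 starts after SLOT3 ends, so SLOT3 has no further overlaps.
SLOT5 starts after SLOT4 ends, so SLOT4 has no further overlaps.
SLOT6 starts after SLOT5 ends, so SLOT5 has no further overlaps.
SLOT8 starts after SLOT6 ends, so SLOT6 has no further overlaps.
SLOT7 starts before SLOT8 ends → SLOT8 and SLOT7 overlap.
Overlapping pairs: SLOT2 & SLOT3, SLOT7 & SLOT8 — 2 in total.

2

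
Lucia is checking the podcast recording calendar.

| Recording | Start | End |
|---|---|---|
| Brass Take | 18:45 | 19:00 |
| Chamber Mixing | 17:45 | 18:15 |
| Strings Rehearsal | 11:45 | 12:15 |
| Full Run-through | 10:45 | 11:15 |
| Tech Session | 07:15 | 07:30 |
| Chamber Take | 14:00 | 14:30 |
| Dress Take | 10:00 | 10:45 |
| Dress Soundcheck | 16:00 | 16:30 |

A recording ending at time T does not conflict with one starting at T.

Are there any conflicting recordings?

No

Sorted by start: Tech Session, Dress Take, Full Run-through, Strings Rehearsal, Chamber Take, Dress Soundcheck, Chamber Mixing, Brass Take.
Dress Take starts after Tech Session ends, so Tech Session has no further overlaps.
Full Run-through starts exactly when Dress Take ends (back-to-back, no overlap), so Dress Take has no further overlaps.
Strings Rehearsal starts after Full Run-through ends, so Full Run-through has no further overlaps.
Chamber Take starts after Strings Rehearsal ends, so Strings Rehearsal has no further overlaps.
Dress Soundcheck starts after Chamber Take ends, so Chamber Take has no further overlaps.
Chamber Mixing starts after Dress Soundcheck ends, so Dress Soundcheck has no further overlaps.
Brass Take starts after Chamber Mixing ends.
Every pair is clear; the schedule has no overlaps.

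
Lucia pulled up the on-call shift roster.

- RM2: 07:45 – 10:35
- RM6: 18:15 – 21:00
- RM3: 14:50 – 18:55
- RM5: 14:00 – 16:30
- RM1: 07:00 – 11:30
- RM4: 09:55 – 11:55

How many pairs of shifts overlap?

5

Sorted by start: RM1, RM2, RM4, RM5, RM3, RM6.
RM2 starts before RM1 ends → RM1 and RM2 overlap.
RM4 starts before RM1 ends → RM1 and RM4 overlap.
RM5 starts after RM1 ends — done with RM1.
RM4 starts before RM2 ends → RM2 and RM4 overlap.
RM5 starts after RM2 ends — done with RM2.
RM5 starts after RM4 ends — done with RM4.
RM3 starts before RM5 ends → RM5 and RM3 overlap.
RM6 starts after RM5 ends.
RM6 starts before RM3 ends → RM3 and RM6 overlap.
Overlapping pairs: RM1 & RM2, RM1 & RM4, RM2 & RM4, RM3 & RM5, RM3 & RM6 — 5 in total.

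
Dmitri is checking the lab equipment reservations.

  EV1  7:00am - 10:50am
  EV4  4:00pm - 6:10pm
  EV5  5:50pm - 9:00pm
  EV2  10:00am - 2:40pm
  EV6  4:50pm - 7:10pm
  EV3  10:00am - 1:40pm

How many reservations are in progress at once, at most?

Sweep the timeline, counting +1 at each start and −1 at each end (ends before starts at a tie):
7:00am start EV1 → 1
10:00am start EV2 → 2
10:00am start EV3 → 3
10:50am end EV1 → 2
1:40pm end EV3 → 1
2:40pm end EV2 → 0
4:00pm start EV4 → 1
4:50pm start EV6 → 2
5:50pm start EV5 → 3
6:10pm end EV4 → 2
7:10pm end EV6 → 1
9:00pm end EV5 → 0
Peak is 3, at 10:00am (EV1, EV2, EV3).

3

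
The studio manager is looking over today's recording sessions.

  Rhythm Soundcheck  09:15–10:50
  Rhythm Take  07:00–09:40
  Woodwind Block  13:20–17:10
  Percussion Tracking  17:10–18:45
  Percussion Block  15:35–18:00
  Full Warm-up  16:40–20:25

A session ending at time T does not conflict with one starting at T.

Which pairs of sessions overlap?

Check each pair: they overlap iff neither finishes before the other starts.
Sorted by start: Rhythm Take, Rhythm Soundcheck, Woodwind Block, Percussion Block, Full Warm-up, Percussion Tracking.
Rhythm Soundcheck starts before Rhythm Take ends → Rhythm Take and Rhythm Soundcheck overlap.
Woodwind Block starts after Rhythm Take ends; Rhythm Take is clear from here.
Woodwind Block starts after Rhythm Soundcheck ends; Rhythm Soundcheck is clear from here.
Percussion Block starts before Woodwind Block ends → Woodwind Block and Percussion Block overlap.
Full Warm-up starts before Woodwind Block ends → Woodwind Block and Full Warm-up overlap.
Percussion Tracking starts exactly when Woodwind Block ends (back-to-back, no overlap).
Full Warm-up starts before Percussion Block ends → Percussion Block and Full Warm-up overlap.
Percussion Tracking starts before Percussion Block ends → Percussion Block and Percussion Tracking overlap.
Percussion Tracking starts before Full Warm-up ends → Full Warm-up and Percussion Tracking overlap.

Full Warm-up & Percussion Block, Full Warm-up & Percussion Tracking, Full Warm-up & Woodwind Block, Percussion Block & Percussion Tracking, Percussion Block & Woodwind Block, Rhythm Soundcheck & Rhythm Take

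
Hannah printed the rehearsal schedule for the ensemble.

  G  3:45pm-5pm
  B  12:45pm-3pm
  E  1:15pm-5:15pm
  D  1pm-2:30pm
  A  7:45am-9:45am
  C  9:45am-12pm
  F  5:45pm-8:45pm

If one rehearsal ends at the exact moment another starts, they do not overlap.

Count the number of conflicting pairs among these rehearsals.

Sorted by start: A, C, B, D, E, G, F.
C starts exactly when A ends (back-to-back, no overlap) — done with A.
B starts after C ends — done with C.
D starts before B ends → B and D overlap.
E starts before B ends → B and E overlap.
G starts after B ends — done with B.
E starts before D ends → D and E overlap.
G starts after D ends — done with D.
G starts before E ends → E and G overlap.
F starts after E ends.
F starts after G ends.
Overlapping pairs: B & D, B & E, D & E, E & G — 4 in total.

4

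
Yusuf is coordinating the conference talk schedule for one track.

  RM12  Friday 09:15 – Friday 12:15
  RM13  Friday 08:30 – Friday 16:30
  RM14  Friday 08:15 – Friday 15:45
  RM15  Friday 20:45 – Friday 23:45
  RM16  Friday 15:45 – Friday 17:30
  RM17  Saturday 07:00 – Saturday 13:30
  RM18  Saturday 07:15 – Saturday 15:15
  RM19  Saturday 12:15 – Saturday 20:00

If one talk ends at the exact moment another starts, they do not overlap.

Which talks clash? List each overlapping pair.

Two intervals overlap when each starts before the other ends.
Sorted by start: RM14, RM13, RM12, RM16, RM15, RM17, RM18, RM19.
RM13 starts before RM14 ends → RM14 and RM13 overlap.
RM12 starts before RM14 ends → RM14 and RM12 overlap.
RM16 starts exactly when RM14 ends (back-to-back, no overlap), so nothing later overlaps RM14 either.
RM12 starts before RM13 ends → RM13 and RM12 overlap.
RM16 starts before RM13 ends → RM13 and RM16 overlap.
RM15 starts after RM13 ends, so nothing later overlaps RM13 either.
RM16 starts after RM12 ends, so nothing later overlaps RM12 either.
RM15 starts after RM16 ends, so nothing later overlaps RM16 either.
RM17 starts after RM15 ends, so nothing later overlaps RM15 either.
RM18 starts before RM17 ends → RM17 and RM18 overlap.
RM19 starts before RM17 ends → RM17 and RM19 overlap.
RM19 starts before RM18 ends → RM18 and RM19 overlap.

RM12 & RM13, RM12 & RM14, RM13 & RM14, RM13 & RM16, RM17 & RM18, RM17 & RM19, RM18 & RM19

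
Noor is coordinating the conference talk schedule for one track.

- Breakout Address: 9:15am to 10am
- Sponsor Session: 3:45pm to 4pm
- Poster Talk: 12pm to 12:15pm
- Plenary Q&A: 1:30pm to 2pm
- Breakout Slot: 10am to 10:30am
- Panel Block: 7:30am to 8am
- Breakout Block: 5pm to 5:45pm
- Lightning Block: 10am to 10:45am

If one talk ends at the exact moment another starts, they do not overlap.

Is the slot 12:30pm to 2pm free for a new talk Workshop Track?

Panel Block: ends 8am at or before Workshop Track starts 12:30pm → clear.
Breakout Address: ends 10am at or before Workshop Track starts 12:30pm → clear.
Breakout Slot: ends 10:30am at or before Workshop Track starts 12:30pm → clear.
Lightning Block: ends 10:45am at or before Workshop Track starts 12:30pm → clear.
Poster Talk: ends 12:15pm at or before Workshop Track starts 12:30pm → clear.
Plenary Q&A: starts 1:30pm before Workshop Track ends 2pm, and ends 2pm after Workshop Track starts 12:30pm → overlap.
Sponsor Session: starts 3:45pm at or after Workshop Track ends 2pm → clear.
Breakout Block: starts 5pm at or after Workshop Track ends 2pm → clear.
Workshop Track overlaps Plenary Q&A.

No — it overlaps Plenary Q&A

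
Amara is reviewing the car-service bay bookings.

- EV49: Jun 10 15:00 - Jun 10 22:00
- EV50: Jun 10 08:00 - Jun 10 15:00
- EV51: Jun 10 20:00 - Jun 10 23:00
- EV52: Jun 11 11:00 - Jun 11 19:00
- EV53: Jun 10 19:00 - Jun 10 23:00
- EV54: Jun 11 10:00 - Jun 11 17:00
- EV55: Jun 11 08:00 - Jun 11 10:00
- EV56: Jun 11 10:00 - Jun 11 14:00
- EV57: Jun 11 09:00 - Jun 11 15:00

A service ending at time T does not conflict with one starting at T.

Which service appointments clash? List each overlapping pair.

Sorted by start: EV50, EV49, EV53, EV51, EV55, EV57, EV54, EV56, EV52.
EV49 starts exactly when EV50 ends (back-to-back, no overlap); EV50 is clear from here.
EV53 starts before EV49 ends → EV49 and EV53 overlap.
EV51 starts before EV49 ends → EV49 and EV51 overlap.
EV55 starts after EV49 ends; EV49 is clear from here.
EV51 starts before EV53 ends → EV53 and EV51 overlap.
EV55 starts after EV53 ends; EV53 is clear from here.
EV55 starts after EV51 ends; EV51 is clear from here.
EV57 starts before EV55 ends → EV55 and EV57 overlap.
EV54 starts exactly when EV55 ends (back-to-back, no overlap); EV55 is clear from here.
EV54 starts before EV57 ends → EV57 and EV54 overlap.
EV56 starts before EV57 ends → EV57 and EV56 overlap.
EV52 starts before EV57 ends → EV57 and EV52 overlap.
EV56 starts before EV54 ends → EV54 and EV56 overlap.
EV52 starts before EV54 ends → EV54 and EV52 overlap.
EV52 starts before EV56 ends → EV56 and EV52 overlap.

EV49 & EV51, EV49 & EV53, EV51 & EV53, EV52 & EV54, EV52 & EV56, EV52 & EV57, EV54 & EV56, EV54 & EV57, EV55 & EV57, EV56 & EV57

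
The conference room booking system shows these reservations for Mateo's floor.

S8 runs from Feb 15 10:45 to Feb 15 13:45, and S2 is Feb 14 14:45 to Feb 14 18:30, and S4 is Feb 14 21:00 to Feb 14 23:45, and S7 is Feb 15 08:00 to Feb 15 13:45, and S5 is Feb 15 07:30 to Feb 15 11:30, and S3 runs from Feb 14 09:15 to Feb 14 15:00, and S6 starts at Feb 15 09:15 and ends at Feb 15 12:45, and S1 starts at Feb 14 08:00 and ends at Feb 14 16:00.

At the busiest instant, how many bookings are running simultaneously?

Sort all start/end points and keep a running count:
Feb 14 08:00 start S1 → 1
Feb 14 09:15 start S3 → 2
Feb 14 14:45 start S2 → 3
Feb 14 15:00 end S3 → 2
Feb 14 16:00 end S1 → 1
Feb 14 18:30 end S2 → 0
Feb 14 21:00 start S4 → 1
Feb 14 23:45 end S4 → 0
Feb 15 07:30 start S5 → 1
Feb 15 08:00 start S7 → 2
Feb 15 09:15 start S6 → 3
Feb 15 10:45 start S8 → 4
Feb 15 11:30 end S5 → 3
Feb 15 12:45 end S6 → 2
Feb 15 13:45 end S7 → 1
Feb 15 13:45 end S8 → 0
Peak is 4, at Feb 15 10:45 (S5, S6, S7, S8).

4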